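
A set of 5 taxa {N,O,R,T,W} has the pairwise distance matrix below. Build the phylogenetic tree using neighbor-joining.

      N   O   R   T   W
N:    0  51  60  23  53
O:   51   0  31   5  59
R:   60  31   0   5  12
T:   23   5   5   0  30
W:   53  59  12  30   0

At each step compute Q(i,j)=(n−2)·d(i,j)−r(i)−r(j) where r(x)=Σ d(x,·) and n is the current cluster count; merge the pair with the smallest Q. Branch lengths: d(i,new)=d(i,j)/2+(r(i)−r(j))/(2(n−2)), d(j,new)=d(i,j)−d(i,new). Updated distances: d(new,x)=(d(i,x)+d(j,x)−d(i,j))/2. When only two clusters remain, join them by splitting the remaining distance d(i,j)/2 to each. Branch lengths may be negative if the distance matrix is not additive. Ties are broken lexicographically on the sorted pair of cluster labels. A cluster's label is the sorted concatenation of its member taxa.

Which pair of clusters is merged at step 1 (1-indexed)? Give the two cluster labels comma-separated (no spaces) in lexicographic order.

R,W

1. join R+W (d=12, Q=-226) ⇒ RW; edges |R|=-5/3, |W|=41/3
  updated: d(N,RW)=101/2, d(O,RW)=39, d(RW,T)=23/2
2. join N+RW (d=101/2, Q=-249/2) ⇒ NRW; edges |N|=249/8, |RW|=155/8
  updated: d(NRW,O)=79/4, d(NRW,T)=-8
3. join NRW+O (d=79/4, Q=-67/4) ⇒ NORW; edges |NRW|=27/8, |O|=131/8
  updated: d(NORW,T)=-91/8
4. join NORW+T (d=-91/8) ⇒ NORTW; edges |NORW|=-91/16, |T|=-91/16
final tree: (((N:249/8,(R:-5/3,W:41/3):155/8):27/8,O:131/8):-91/16,T:-91/16)
total length: 567/8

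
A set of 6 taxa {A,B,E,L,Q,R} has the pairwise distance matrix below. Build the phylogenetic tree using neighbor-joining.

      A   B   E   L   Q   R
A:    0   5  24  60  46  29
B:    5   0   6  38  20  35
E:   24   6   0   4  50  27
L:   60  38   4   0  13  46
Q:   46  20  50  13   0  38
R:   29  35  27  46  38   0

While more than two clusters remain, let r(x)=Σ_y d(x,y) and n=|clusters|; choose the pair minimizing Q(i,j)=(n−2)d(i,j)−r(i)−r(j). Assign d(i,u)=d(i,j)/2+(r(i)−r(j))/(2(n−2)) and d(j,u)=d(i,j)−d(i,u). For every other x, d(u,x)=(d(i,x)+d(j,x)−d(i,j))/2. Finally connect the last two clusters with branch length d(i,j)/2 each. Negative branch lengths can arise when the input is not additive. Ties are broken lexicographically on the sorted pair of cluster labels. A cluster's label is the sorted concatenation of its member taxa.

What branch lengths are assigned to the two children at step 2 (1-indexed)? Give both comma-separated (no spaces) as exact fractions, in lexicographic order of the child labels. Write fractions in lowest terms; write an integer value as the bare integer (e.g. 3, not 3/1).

17/2,-7/2

iteration 1: select L,Q (d=13, Q=-276); attach at lengths (23/4, 29/4); label the merged cluster LQ
  updated: d(A,LQ)=93/2, d(B,LQ)=45/2, d(E,LQ)=41/2, d(LQ,R)=71/2
iteration 2: select A,B (d=5, Q=-158); attach at lengths (17/2, -7/2); label the merged cluster AB
  updated: d(AB,E)=25/2, d(AB,LQ)=32, d(AB,R)=59/2
iteration 3: select AB,E (d=25/2, Q=-109); attach at lengths (39/4, 11/4); label the merged cluster ABE
  updated: d(ABE,LQ)=20, d(ABE,R)=22
iteration 4: select ABE,LQ (d=20, Q=-155/2); attach at lengths (13/4, 67/4); label the merged cluster ABELQ
  updated: d(ABELQ,R)=75/4
iteration 5: select ABELQ,R (d=75/4); attach at lengths (75/8, 75/8); label the merged cluster ABELQR
final tree: ((((A:17/2,B:-7/2):39/4,E:11/4):13/4,(L:23/4,Q:29/4):67/4):75/8,R:75/8)
total length: 277/4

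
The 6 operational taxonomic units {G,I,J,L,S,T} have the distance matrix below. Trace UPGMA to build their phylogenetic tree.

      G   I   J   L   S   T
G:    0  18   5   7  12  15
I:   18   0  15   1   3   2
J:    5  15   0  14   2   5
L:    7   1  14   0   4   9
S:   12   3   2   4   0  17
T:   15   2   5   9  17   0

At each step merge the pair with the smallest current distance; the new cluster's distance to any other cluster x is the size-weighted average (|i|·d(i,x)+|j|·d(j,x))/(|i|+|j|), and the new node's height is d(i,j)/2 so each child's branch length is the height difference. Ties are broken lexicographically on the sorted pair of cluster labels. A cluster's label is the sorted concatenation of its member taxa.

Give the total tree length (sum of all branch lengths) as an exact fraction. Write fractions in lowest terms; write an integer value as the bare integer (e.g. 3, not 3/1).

349/18

iteration 1: select I,L (d=1); attach at lengths (1/2, 1/2); label the merged cluster IL
  updated: d(G,IL)=25/2, d(IL,J)=29/2, d(IL,S)=7/2, d(IL,T)=11/2
iteration 2: select J,S (d=2); attach at lengths (1, 1); label the merged cluster JS
  updated: d(G,JS)=17/2, d(IL,JS)=9, d(JS,T)=11
iteration 3: select IL,T (d=11/2); attach at lengths (9/4, 11/4); label the merged cluster ILT
  updated: d(G,ILT)=40/3, d(ILT,JS)=29/3
iteration 4: select G,JS (d=17/2); attach at lengths (17/4, 13/4); label the merged cluster GJS
  updated: d(GJS,ILT)=98/9
iteration 5: select GJS,ILT (d=98/9); attach at lengths (43/36, 97/36); label the merged cluster GIJLST
final tree: ((G:17/4,(J:1,S:1):13/4):43/36,((I:1/2,L:1/2):9/4,T:11/4):97/36)
total length: 349/18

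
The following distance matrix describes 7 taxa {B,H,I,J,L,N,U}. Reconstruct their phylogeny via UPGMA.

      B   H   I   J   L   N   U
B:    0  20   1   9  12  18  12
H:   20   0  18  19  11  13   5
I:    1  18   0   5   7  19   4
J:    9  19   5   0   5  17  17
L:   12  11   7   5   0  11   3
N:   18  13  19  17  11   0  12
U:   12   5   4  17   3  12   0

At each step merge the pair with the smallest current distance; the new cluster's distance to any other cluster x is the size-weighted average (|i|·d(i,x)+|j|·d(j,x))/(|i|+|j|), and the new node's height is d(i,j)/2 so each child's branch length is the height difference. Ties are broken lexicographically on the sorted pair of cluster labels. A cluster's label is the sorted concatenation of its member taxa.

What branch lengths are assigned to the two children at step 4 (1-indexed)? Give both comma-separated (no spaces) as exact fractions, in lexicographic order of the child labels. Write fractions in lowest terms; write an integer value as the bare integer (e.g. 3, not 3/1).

4,5/2

1. join B+I (d=1) ⇒ BI; edges |B|=1/2, |I|=1/2
  updated: d(BI,H)=19, d(BI,J)=7, d(BI,L)=19/2, d(BI,N)=37/2, d(BI,U)=8
2. join L+U (d=3) ⇒ LU; edges |L|=3/2, |U|=3/2
  updated: d(BI,LU)=35/4, d(H,LU)=8, d(J,LU)=11, d(LU,N)=23/2
3. join BI+J (d=7) ⇒ BIJ; edges |BI|=3, |J|=7/2
  updated: d(BIJ,H)=19, d(BIJ,LU)=19/2, d(BIJ,N)=18
4. join H+LU (d=8) ⇒ HLU; edges |H|=4, |LU|=5/2
  updated: d(BIJ,HLU)=38/3, d(HLU,N)=12
5. join HLU+N (d=12) ⇒ HLNU; edges |HLU|=2, |N|=6
  updated: d(BIJ,HLNU)=14
6. join BIJ+HLNU (d=14) ⇒ BHIJLNU; edges |BIJ|=7/2, |HLNU|=1
final tree: (((B:1/2,I:1/2):3,J:7/2):7/2,((H:4,(L:3/2,U:3/2):5/2):2,N:6):1)
total length: 59/2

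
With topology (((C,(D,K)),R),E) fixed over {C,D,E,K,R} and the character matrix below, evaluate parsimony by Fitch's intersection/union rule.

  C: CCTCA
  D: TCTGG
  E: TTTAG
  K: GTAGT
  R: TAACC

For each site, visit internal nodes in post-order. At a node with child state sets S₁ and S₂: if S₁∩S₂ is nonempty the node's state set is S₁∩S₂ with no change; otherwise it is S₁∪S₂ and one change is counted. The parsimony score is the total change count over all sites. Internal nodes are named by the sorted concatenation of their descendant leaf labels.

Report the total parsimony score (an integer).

site 0, node DK: D={T} ∪ K={G} → {G,T} (+1)
site 0, node CDK: C={C} ∪ DK={G,T} → {C,G,T} (+1)
site 0, node CDKR: CDK={C,G,T} ∩ R={T} → {T} (+0)
site 0, node CDEKR: CDKR={T} ∩ E={T} → {T} (+0)
site 1, node DK: D={C} ∪ K={T} → {C,T} (+1)
site 1, node CDK: C={C} ∩ DK={C,T} → {C} (+0)
site 1, node CDKR: CDK={C} ∪ R={A} → {A,C} (+1)
site 1, node CDEKR: CDKR={A,C} ∪ E={T} → {A,C,T} (+1)
site 2, node DK: D={T} ∪ K={A} → {A,T} (+1)
site 2, node CDK: C={T} ∩ DK={A,T} → {T} (+0)
site 2, node CDKR: CDK={T} ∪ R={A} → {A,T} (+1)
site 2, node CDEKR: CDKR={A,T} ∩ E={T} → {T} (+0)
site 3, node DK: D={G} ∩ K={G} → {G} (+0)
site 3, node CDK: C={C} ∪ DK={G} → {C,G} (+1)
site 3, node CDKR: CDK={C,G} ∩ R={C} → {C} (+0)
site 3, node CDEKR: CDKR={C} ∪ E={A} → {A,C} (+1)
site 4, node DK: D={G} ∪ K={T} → {G,T} (+1)
site 4, node CDK: C={A} ∪ DK={G,T} → {A,G,T} (+1)
site 4, node CDKR: CDK={A,G,T} ∪ R={C} → {A,C,G,T} (+1)
site 4, node CDEKR: CDKR={A,C,G,T} ∩ E={G} → {G} (+0)
per-site changes: [2, 3, 2, 2, 3]; total = 12

12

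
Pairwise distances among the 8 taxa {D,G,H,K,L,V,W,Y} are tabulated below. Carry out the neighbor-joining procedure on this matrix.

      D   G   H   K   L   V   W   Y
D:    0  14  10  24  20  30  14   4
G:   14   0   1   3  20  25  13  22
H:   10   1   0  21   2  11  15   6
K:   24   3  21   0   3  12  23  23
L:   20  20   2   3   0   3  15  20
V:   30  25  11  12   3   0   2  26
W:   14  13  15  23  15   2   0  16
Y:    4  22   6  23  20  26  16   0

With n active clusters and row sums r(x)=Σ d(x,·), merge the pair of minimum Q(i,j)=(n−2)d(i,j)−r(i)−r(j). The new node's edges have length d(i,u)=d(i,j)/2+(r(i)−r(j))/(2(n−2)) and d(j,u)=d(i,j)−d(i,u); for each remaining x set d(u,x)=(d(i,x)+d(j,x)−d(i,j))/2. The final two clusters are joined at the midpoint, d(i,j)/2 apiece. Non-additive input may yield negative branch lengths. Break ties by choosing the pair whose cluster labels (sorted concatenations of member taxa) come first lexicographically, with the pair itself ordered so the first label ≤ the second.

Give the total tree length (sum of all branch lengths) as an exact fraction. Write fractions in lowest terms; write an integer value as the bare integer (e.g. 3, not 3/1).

1. join D+Y (d=4, Q=-209) ⇒ DY; edges |D|=23/12, |Y|=25/12
  updated: d(DY,G)=16, d(DY,H)=6, d(DY,K)=43/2, d(DY,L)=18, d(DY,V)=26, d(DY,W)=13
2. join V+W (d=2, Q=-150) ⇒ VW; edges |V|=4/5, |W|=6/5
  updated: d(DY,VW)=37/2, d(G,VW)=18, d(H,VW)=12, d(K,VW)=33/2, d(L,VW)=8
3. join G+K (d=3, Q=-111) ⇒ GK; edges |G|=5/8, |K|=19/8
  updated: d(DY,GK)=69/4, d(GK,H)=19/2, d(GK,L)=10, d(GK,VW)=63/4
4. join DY+H (d=6, Q=-285/4) ⇒ DHY; edges |DY|=193/24, |H|=-49/24
  updated: d(DHY,GK)=83/8, d(DHY,L)=7, d(DHY,VW)=49/4
5. join DHY+GK (d=83/8, Q=-45) ⇒ DGHKY; edges |DHY|=57/16, |GK|=109/16
  updated: d(DGHKY,L)=53/16, d(DGHKY,VW)=141/16
6. join DGHKY+L (d=53/16, Q=-161/8) ⇒ DGHKLY; edges |DGHKY|=33/16, |L|=5/4
  updated: d(DGHKLY,VW)=27/4
7. join DGHKLY+VW (d=27/4) ⇒ DGHKLVWY; edges |DGHKLY|=27/8, |VW|=27/8
final tree: (((((D:23/12,Y:25/12):193/24,H:-49/24):57/16,(G:5/8,K:19/8):109/16):33/16,L:5/4):27/8,(V:4/5,W:6/5):27/8)
total length: 567/16

567/16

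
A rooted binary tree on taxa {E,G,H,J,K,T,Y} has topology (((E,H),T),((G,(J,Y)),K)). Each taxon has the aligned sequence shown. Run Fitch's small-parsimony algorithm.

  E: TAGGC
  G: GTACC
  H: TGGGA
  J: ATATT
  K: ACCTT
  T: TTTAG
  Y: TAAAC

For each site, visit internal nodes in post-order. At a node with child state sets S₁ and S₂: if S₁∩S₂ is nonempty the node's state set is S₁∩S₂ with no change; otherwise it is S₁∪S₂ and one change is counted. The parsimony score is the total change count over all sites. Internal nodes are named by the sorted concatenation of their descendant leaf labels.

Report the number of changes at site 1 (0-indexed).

[col 0] EH: children E:{T}, H:{T} ∩→ {T}; cost 0
[col 0] EHT: children EH:{T}, T:{T} ∩→ {T}; cost 0
[col 0] JY: children J:{A}, Y:{T} ∪→ {A,T}; cost 1
[col 0] GJY: children G:{G}, JY:{A,T} ∪→ {A,G,T}; cost 1
[col 0] GJKY: children GJY:{A,G,T}, K:{A} ∩→ {A}; cost 0
[col 0] EGHJKTY: children EHT:{T}, GJKY:{A} ∪→ {A,T}; cost 1
[col 1] EH: children E:{A}, H:{G} ∪→ {A,G}; cost 1
[col 1] EHT: children EH:{A,G}, T:{T} ∪→ {A,G,T}; cost 1
[col 1] JY: children J:{T}, Y:{A} ∪→ {A,T}; cost 1
[col 1] GJY: children G:{T}, JY:{A,T} ∩→ {T}; cost 0
[col 1] GJKY: children GJY:{T}, K:{C} ∪→ {C,T}; cost 1
[col 1] EGHJKTY: children EHT:{A,G,T}, GJKY:{C,T} ∩→ {T}; cost 0
[col 2] EH: children E:{G}, H:{G} ∩→ {G}; cost 0
[col 2] EHT: children EH:{G}, T:{T} ∪→ {G,T}; cost 1
[col 2] JY: children J:{A}, Y:{A} ∩→ {A}; cost 0
[col 2] GJY: children G:{A}, JY:{A} ∩→ {A}; cost 0
[col 2] GJKY: children GJY:{A}, K:{C} ∪→ {A,C}; cost 1
[col 2] EGHJKTY: children EHT:{G,T}, GJKY:{A,C} ∪→ {A,C,G,T}; cost 1
[col 3] EH: children E:{G}, H:{G} ∩→ {G}; cost 0
[col 3] EHT: children EH:{G}, T:{A} ∪→ {A,G}; cost 1
[col 3] JY: children J:{T}, Y:{A} ∪→ {A,T}; cost 1
[col 3] GJY: children G:{C}, JY:{A,T} ∪→ {A,C,T}; cost 1
[col 3] GJKY: children GJY:{A,C,T}, K:{T} ∩→ {T}; cost 0
[col 3] EGHJKTY: children EHT:{A,G}, GJKY:{T} ∪→ {A,G,T}; cost 1
[col 4] EH: children E:{C}, H:{A} ∪→ {A,C}; cost 1
[col 4] EHT: children EH:{A,C}, T:{G} ∪→ {A,C,G}; cost 1
[col 4] JY: children J:{T}, Y:{C} ∪→ {C,T}; cost 1
[col 4] GJY: children G:{C}, JY:{C,T} ∩→ {C}; cost 0
[col 4] GJKY: children GJY:{C}, K:{T} ∪→ {C,T}; cost 1
[col 4] EGHJKTY: children EHT:{A,C,G}, GJKY:{C,T} ∩→ {C}; cost 0
per-site changes: [3, 4, 3, 4, 4]; total = 18

4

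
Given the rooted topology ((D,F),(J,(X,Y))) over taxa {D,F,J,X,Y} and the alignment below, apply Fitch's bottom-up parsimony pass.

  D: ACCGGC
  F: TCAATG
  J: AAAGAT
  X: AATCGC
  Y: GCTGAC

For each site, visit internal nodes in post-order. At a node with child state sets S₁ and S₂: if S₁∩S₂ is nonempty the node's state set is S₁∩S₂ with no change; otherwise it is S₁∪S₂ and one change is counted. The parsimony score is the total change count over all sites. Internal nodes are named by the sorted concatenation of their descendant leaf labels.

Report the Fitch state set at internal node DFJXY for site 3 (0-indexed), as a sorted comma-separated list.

site 0, node DF: D={A} ∪ F={T} → {A,T} (+1)
site 0, node XY: X={A} ∪ Y={G} → {A,G} (+1)
site 0, node JXY: J={A} ∩ XY={A,G} → {A} (+0)
site 0, node DFJXY: DF={A,T} ∩ JXY={A} → {A} (+0)
site 1, node DF: D={C} ∩ F={C} → {C} (+0)
site 1, node XY: X={A} ∪ Y={C} → {A,C} (+1)
site 1, node JXY: J={A} ∩ XY={A,C} → {A} (+0)
site 1, node DFJXY: DF={C} ∪ JXY={A} → {A,C} (+1)
site 2, node DF: D={C} ∪ F={A} → {A,C} (+1)
site 2, node XY: X={T} ∩ Y={T} → {T} (+0)
site 2, node JXY: J={A} ∪ XY={T} → {A,T} (+1)
site 2, node DFJXY: DF={A,C} ∩ JXY={A,T} → {A} (+0)
site 3, node DF: D={G} ∪ F={A} → {A,G} (+1)
site 3, node XY: X={C} ∪ Y={G} → {C,G} (+1)
site 3, node JXY: J={G} ∩ XY={C,G} → {G} (+0)
site 3, node DFJXY: DF={A,G} ∩ JXY={G} → {G} (+0)
site 4, node DF: D={G} ∪ F={T} → {G,T} (+1)
site 4, node XY: X={G} ∪ Y={A} → {A,G} (+1)
site 4, node JXY: J={A} ∩ XY={A,G} → {A} (+0)
site 4, node DFJXY: DF={G,T} ∪ JXY={A} → {A,G,T} (+1)
site 5, node DF: D={C} ∪ F={G} → {C,G} (+1)
site 5, node XY: X={C} ∩ Y={C} → {C} (+0)
site 5, node JXY: J={T} ∪ XY={C} → {C,T} (+1)
site 5, node DFJXY: DF={C,G} ∩ JXY={C,T} → {C} (+0)
per-site changes: [2, 2, 2, 2, 3, 2]; total = 13

G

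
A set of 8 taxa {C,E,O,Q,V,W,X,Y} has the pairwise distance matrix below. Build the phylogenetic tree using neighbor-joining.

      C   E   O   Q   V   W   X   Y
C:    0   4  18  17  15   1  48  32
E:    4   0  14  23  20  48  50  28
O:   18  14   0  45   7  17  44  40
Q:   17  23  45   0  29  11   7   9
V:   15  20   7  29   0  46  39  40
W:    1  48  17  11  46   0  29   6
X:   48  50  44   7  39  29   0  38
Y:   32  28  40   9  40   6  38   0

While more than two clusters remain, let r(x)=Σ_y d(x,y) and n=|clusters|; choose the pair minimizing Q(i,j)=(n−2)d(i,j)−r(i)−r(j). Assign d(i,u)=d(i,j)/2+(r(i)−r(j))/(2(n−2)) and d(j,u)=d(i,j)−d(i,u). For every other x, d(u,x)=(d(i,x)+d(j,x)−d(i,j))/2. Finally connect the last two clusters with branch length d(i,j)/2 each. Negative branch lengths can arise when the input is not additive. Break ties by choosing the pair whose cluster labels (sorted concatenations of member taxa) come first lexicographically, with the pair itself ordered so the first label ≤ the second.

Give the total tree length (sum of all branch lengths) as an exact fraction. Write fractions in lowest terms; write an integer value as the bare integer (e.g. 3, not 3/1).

iteration 1: select Q,X (d=7, Q=-354); attach at lengths (-6, 13); label the merged cluster QX
  updated: d(C,QX)=29, d(E,QX)=33, d(O,QX)=41, d(QX,V)=61/2, d(QX,W)=33/2, d(QX,Y)=20
iteration 2: select W,Y (d=6, Q=-541/2); attach at lengths (-3/20, 123/20); label the merged cluster WY
  updated: d(C,WY)=27/2, d(E,WY)=35, d(O,WY)=51/2, d(QX,WY)=61/4, d(V,WY)=40
iteration 3: select QX,WY (d=61/4, Q=-217); attach at lengths (161/16, 83/16); label the merged cluster QWXY
  updated: d(C,QWXY)=109/8, d(E,QWXY)=211/8, d(O,QWXY)=205/8, d(QWXY,V)=221/8
iteration 4: select O,V (d=7, Q=-453/4); attach at lengths (8/3, 13/3); label the merged cluster OV
  updated: d(C,OV)=13, d(E,OV)=27/2, d(OV,QWXY)=185/8
iteration 5: select C,E (d=4, Q=-133/2); attach at lengths (-21/16, 85/16); label the merged cluster CE
  updated: d(CE,OV)=45/4, d(CE,QWXY)=18
iteration 6: select CE,OV (d=45/4, Q=-419/8); attach at lengths (49/16, 131/16); label the merged cluster CEOV
  updated: d(CEOV,QWXY)=239/16
iteration 7: select CEOV,QWXY (d=239/16); attach at lengths (239/32, 239/32); label the merged cluster CEOQVWXY
final tree: (((C:-21/16,E:85/16):49/16,(O:8/3,V:13/3):131/16):239/32,((Q:-6,X:13):161/16,(W:-3/20,Y:123/20):83/16):239/32)
total length: 1047/16

1047/16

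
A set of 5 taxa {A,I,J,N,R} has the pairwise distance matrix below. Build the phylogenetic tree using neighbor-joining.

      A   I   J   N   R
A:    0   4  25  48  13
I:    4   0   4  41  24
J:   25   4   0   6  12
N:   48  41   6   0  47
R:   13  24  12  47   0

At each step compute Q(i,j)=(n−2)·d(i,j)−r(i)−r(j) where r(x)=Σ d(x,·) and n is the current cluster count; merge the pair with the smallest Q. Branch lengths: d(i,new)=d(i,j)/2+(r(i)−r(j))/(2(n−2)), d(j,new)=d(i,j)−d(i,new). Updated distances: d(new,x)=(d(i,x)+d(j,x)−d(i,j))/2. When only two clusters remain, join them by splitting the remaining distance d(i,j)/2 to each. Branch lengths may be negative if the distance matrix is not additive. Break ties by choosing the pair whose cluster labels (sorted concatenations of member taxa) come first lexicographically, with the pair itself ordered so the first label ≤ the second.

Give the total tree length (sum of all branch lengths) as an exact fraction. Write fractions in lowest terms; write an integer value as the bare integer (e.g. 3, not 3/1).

1. join J+N (d=6, Q=-171) ⇒ JN; edges |J|=-77/6, |N|=113/6
  updated: d(A,JN)=67/2, d(I,JN)=39/2, d(JN,R)=53/2
2. join A+I (d=4, Q=-90) ⇒ AI; edges |A|=11/4, |I|=5/4
  updated: d(AI,JN)=49/2, d(AI,R)=33/2
3. join AI+JN (d=49/2, Q=-135/2) ⇒ AIJN; edges |AI|=29/4, |JN|=69/4
  updated: d(AIJN,R)=37/4
4. join AIJN+R (d=37/4) ⇒ AIJNR; edges |AIJN|=37/8, |R|=37/8
final tree: (((A:11/4,I:5/4):29/4,(J:-77/6,N:113/6):69/4):37/8,R:37/8)
total length: 175/4

175/4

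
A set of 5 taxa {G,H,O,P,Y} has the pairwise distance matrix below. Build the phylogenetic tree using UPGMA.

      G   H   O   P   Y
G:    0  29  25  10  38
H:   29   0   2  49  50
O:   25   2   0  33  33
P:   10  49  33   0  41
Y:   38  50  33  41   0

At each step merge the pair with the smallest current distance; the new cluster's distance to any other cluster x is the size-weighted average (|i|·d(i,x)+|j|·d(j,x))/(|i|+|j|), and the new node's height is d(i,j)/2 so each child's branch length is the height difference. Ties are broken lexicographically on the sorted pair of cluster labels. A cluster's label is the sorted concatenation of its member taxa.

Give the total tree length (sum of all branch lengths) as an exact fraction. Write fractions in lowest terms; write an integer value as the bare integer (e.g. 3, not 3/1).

127/2

1. join H+O (d=2) ⇒ HO; edges |H|=1, |O|=1
  updated: d(G,HO)=27, d(HO,P)=41, d(HO,Y)=83/2
2. join G+P (d=10) ⇒ GP; edges |G|=5, |P|=5
  updated: d(GP,HO)=34, d(GP,Y)=79/2
3. join GP+HO (d=34) ⇒ GHOP; edges |GP|=12, |HO|=16
  updated: d(GHOP,Y)=81/2
4. join GHOP+Y (d=81/2) ⇒ GHOPY; edges |GHOP|=13/4, |Y|=81/4
final tree: (((G:5,P:5):12,(H:1,O:1):16):13/4,Y:81/4)
total length: 127/2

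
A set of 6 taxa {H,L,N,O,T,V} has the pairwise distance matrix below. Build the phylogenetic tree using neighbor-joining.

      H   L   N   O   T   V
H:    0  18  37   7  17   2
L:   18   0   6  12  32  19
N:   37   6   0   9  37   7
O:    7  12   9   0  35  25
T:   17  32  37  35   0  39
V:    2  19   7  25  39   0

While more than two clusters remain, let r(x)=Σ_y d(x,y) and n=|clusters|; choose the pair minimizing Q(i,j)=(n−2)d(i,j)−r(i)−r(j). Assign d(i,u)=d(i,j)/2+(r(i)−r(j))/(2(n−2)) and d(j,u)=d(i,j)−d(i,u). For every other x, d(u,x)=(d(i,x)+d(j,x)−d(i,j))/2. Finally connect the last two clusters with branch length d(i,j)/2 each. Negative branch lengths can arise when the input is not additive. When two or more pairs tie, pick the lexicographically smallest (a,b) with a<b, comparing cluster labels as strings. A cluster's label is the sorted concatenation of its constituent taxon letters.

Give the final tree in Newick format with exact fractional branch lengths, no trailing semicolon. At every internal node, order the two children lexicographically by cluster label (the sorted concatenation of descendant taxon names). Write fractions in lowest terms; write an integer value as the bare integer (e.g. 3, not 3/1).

step 1: merge (H,T) at d=17, Q=-173; branch lengths H→-11/8, T→147/8; new cluster HT
  updated: d(HT,L)=33/2, d(HT,N)=57/2, d(HT,O)=25/2, d(HT,V)=12
step 2: merge (HT,V) at d=12, Q=-193/2; branch lengths HT→85/12, V→59/12; new cluster HTV
  updated: d(HTV,L)=47/4, d(HTV,N)=47/4, d(HTV,O)=51/4
step 3: merge (HTV,O) at d=51/4, Q=-89/2; branch lengths HTV→7, O→23/4; new cluster HOTV
  updated: d(HOTV,L)=11/2, d(HOTV,N)=4
step 4: merge (HOTV,L) at d=11/2, Q=-31/2; branch lengths HOTV→7/4, L→15/4; new cluster HLOTV
  updated: d(HLOTV,N)=9/4
step 5: merge (HLOTV,N) at d=9/4; branch lengths HLOTV→9/8, N→9/8; new cluster HLNOTV
final tree: (((((H:-11/8,T:147/8):85/12,V:59/12):7,O:23/4):7/4,L:15/4):9/8,N:9/8)
total length: 99/2

(((((H:-11/8,T:147/8):85/12,V:59/12):7,O:23/4):7/4,L:15/4):9/8,N:9/8)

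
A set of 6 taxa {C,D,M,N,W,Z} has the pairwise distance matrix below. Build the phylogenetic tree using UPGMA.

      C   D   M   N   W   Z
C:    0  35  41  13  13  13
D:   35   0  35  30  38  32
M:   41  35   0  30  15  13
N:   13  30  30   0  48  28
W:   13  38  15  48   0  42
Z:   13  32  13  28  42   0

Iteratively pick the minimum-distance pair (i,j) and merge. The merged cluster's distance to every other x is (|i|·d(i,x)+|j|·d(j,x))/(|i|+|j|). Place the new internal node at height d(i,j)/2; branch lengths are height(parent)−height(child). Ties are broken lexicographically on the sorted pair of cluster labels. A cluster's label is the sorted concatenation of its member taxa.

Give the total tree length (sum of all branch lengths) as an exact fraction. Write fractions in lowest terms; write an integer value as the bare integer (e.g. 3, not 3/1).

iteration 1: select C,N (d=13); attach at lengths (13/2, 13/2); label the merged cluster CN
  updated: d(CN,D)=65/2, d(CN,M)=71/2, d(CN,W)=61/2, d(CN,Z)=41/2
iteration 2: select M,Z (d=13); attach at lengths (13/2, 13/2); label the merged cluster MZ
  updated: d(CN,MZ)=28, d(D,MZ)=67/2, d(MZ,W)=57/2
iteration 3: select CN,MZ (d=28); attach at lengths (15/2, 15/2); label the merged cluster CMNZ
  updated: d(CMNZ,D)=33, d(CMNZ,W)=59/2
iteration 4: select CMNZ,W (d=59/2); attach at lengths (3/4, 59/4); label the merged cluster CMNWZ
  updated: d(CMNWZ,D)=34
iteration 5: select CMNWZ,D (d=34); attach at lengths (9/4, 17); label the merged cluster CDMNWZ
final tree: ((((C:13/2,N:13/2):15/2,(M:13/2,Z:13/2):15/2):3/4,W:59/4):9/4,D:17)
total length: 303/4

303/4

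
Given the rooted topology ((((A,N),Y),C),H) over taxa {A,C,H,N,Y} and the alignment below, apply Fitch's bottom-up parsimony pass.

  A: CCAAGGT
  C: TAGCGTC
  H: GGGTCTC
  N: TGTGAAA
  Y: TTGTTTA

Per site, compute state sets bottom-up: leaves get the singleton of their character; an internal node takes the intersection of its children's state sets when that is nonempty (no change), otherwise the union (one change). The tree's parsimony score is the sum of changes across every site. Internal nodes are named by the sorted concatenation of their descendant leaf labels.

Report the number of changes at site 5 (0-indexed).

2

[col 0] AN: children A:{C}, N:{T} ∪→ {C,T}; cost 1
[col 0] ANY: children AN:{C,T}, Y:{T} ∩→ {T}; cost 0
[col 0] ACNY: children ANY:{T}, C:{T} ∩→ {T}; cost 0
[col 0] ACHNY: children ACNY:{T}, H:{G} ∪→ {G,T}; cost 1
[col 1] AN: children A:{C}, N:{G} ∪→ {C,G}; cost 1
[col 1] ANY: children AN:{C,G}, Y:{T} ∪→ {C,G,T}; cost 1
[col 1] ACNY: children ANY:{C,G,T}, C:{A} ∪→ {A,C,G,T}; cost 1
[col 1] ACHNY: children ACNY:{A,C,G,T}, H:{G} ∩→ {G}; cost 0
[col 2] AN: children A:{A}, N:{T} ∪→ {A,T}; cost 1
[col 2] ANY: children AN:{A,T}, Y:{G} ∪→ {A,G,T}; cost 1
[col 2] ACNY: children ANY:{A,G,T}, C:{G} ∩→ {G}; cost 0
[col 2] ACHNY: children ACNY:{G}, H:{G} ∩→ {G}; cost 0
[col 3] AN: children A:{A}, N:{G} ∪→ {A,G}; cost 1
[col 3] ANY: children AN:{A,G}, Y:{T} ∪→ {A,G,T}; cost 1
[col 3] ACNY: children ANY:{A,G,T}, C:{C} ∪→ {A,C,G,T}; cost 1
[col 3] ACHNY: children ACNY:{A,C,G,T}, H:{T} ∩→ {T}; cost 0
[col 4] AN: children A:{G}, N:{A} ∪→ {A,G}; cost 1
[col 4] ANY: children AN:{A,G}, Y:{T} ∪→ {A,G,T}; cost 1
[col 4] ACNY: children ANY:{A,G,T}, C:{G} ∩→ {G}; cost 0
[col 4] ACHNY: children ACNY:{G}, H:{C} ∪→ {C,G}; cost 1
[col 5] AN: children A:{G}, N:{A} ∪→ {A,G}; cost 1
[col 5] ANY: children AN:{A,G}, Y:{T} ∪→ {A,G,T}; cost 1
[col 5] ACNY: children ANY:{A,G,T}, C:{T} ∩→ {T}; cost 0
[col 5] ACHNY: children ACNY:{T}, H:{T} ∩→ {T}; cost 0
[col 6] AN: children A:{T}, N:{A} ∪→ {A,T}; cost 1
[col 6] ANY: children AN:{A,T}, Y:{A} ∩→ {A}; cost 0
[col 6] ACNY: children ANY:{A}, C:{C} ∪→ {A,C}; cost 1
[col 6] ACHNY: children ACNY:{A,C}, H:{C} ∩→ {C}; cost 0
per-site changes: [2, 3, 2, 3, 3, 2, 2]; total = 17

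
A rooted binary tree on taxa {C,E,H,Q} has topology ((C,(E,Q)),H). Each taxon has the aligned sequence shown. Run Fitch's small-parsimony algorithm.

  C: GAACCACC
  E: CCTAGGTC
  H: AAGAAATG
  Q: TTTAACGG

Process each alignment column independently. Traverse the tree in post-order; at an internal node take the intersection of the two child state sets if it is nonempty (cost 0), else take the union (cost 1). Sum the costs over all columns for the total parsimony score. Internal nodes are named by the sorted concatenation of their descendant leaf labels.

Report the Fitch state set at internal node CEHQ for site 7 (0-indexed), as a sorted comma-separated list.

[col 0] EQ: children E:{C}, Q:{T} ∪→ {C,T}; cost 1
[col 0] CEQ: children C:{G}, EQ:{C,T} ∪→ {C,G,T}; cost 1
[col 0] CEHQ: children CEQ:{C,G,T}, H:{A} ∪→ {A,C,G,T}; cost 1
[col 1] EQ: children E:{C}, Q:{T} ∪→ {C,T}; cost 1
[col 1] CEQ: children C:{A}, EQ:{C,T} ∪→ {A,C,T}; cost 1
[col 1] CEHQ: children CEQ:{A,C,T}, H:{A} ∩→ {A}; cost 0
[col 2] EQ: children E:{T}, Q:{T} ∩→ {T}; cost 0
[col 2] CEQ: children C:{A}, EQ:{T} ∪→ {A,T}; cost 1
[col 2] CEHQ: children CEQ:{A,T}, H:{G} ∪→ {A,G,T}; cost 1
[col 3] EQ: children E:{A}, Q:{A} ∩→ {A}; cost 0
[col 3] CEQ: children C:{C}, EQ:{A} ∪→ {A,C}; cost 1
[col 3] CEHQ: children CEQ:{A,C}, H:{A} ∩→ {A}; cost 0
[col 4] EQ: children E:{G}, Q:{A} ∪→ {A,G}; cost 1
[col 4] CEQ: children C:{C}, EQ:{A,G} ∪→ {A,C,G}; cost 1
[col 4] CEHQ: children CEQ:{A,C,G}, H:{A} ∩→ {A}; cost 0
[col 5] EQ: children E:{G}, Q:{C} ∪→ {C,G}; cost 1
[col 5] CEQ: children C:{A}, EQ:{C,G} ∪→ {A,C,G}; cost 1
[col 5] CEHQ: children CEQ:{A,C,G}, H:{A} ∩→ {A}; cost 0
[col 6] EQ: children E:{T}, Q:{G} ∪→ {G,T}; cost 1
[col 6] CEQ: children C:{C}, EQ:{G,T} ∪→ {C,G,T}; cost 1
[col 6] CEHQ: children CEQ:{C,G,T}, H:{T} ∩→ {T}; cost 0
[col 7] EQ: children E:{C}, Q:{G} ∪→ {C,G}; cost 1
[col 7] CEQ: children C:{C}, EQ:{C,G} ∩→ {C}; cost 0
[col 7] CEHQ: children CEQ:{C}, H:{G} ∪→ {C,G}; cost 1
per-site changes: [3, 2, 2, 1, 2, 2, 2, 2]; total = 16

C,G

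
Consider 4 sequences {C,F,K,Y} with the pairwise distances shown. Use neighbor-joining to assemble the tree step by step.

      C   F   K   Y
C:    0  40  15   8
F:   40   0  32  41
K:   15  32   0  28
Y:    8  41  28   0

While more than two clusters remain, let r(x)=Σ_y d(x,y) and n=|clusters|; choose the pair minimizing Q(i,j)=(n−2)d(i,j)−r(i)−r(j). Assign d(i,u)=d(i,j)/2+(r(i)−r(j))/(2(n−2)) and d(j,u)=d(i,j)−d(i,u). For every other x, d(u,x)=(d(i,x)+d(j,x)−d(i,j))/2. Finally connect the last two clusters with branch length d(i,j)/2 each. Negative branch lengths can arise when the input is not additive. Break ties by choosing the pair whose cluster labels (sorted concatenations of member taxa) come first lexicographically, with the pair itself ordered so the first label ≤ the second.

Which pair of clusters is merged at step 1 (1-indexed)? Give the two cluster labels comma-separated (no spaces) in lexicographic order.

1. join C+Y (d=8, Q=-124) ⇒ CY; edges |C|=1/2, |Y|=15/2
  updated: d(CY,F)=73/2, d(CY,K)=35/2
2. join CY+F (d=73/2, Q=-86) ⇒ CFY; edges |CY|=11, |F|=51/2
  updated: d(CFY,K)=13/2
3. join CFY+K (d=13/2) ⇒ CFKY; edges |CFY|=13/4, |K|=13/4
final tree: (((C:1/2,Y:15/2):11,F:51/2):13/4,K:13/4)
total length: 51

C,Y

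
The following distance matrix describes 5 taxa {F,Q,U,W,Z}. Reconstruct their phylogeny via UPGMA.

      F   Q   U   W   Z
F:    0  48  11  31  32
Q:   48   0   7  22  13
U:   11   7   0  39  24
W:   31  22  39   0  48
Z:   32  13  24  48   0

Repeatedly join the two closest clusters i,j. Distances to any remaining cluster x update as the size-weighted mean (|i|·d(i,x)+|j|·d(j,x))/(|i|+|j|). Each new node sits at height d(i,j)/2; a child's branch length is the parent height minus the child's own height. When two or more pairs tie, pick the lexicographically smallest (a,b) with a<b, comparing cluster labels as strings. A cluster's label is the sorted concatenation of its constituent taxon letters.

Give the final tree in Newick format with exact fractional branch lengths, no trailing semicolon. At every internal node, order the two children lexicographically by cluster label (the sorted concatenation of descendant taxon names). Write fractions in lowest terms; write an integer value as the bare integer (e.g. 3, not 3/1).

step 1: merge (Q,U) at d=7; branch lengths Q→7/2, U→7/2; new cluster QU
  updated: d(F,QU)=59/2, d(QU,W)=61/2, d(QU,Z)=37/2
step 2: merge (QU,Z) at d=37/2; branch lengths QU→23/4, Z→37/4; new cluster QUZ
  updated: d(F,QUZ)=91/3, d(QUZ,W)=109/3
step 3: merge (F,QUZ) at d=91/3; branch lengths F→91/6, QUZ→71/12; new cluster FQUZ
  updated: d(FQUZ,W)=35
step 4: merge (FQUZ,W) at d=35; branch lengths FQUZ→7/3, W→35/2; new cluster FQUWZ
final tree: ((F:91/6,((Q:7/2,U:7/2):23/4,Z:37/4):71/12):7/3,W:35/2)
total length: 755/12

((F:91/6,((Q:7/2,U:7/2):23/4,Z:37/4):71/12):7/3,W:35/2)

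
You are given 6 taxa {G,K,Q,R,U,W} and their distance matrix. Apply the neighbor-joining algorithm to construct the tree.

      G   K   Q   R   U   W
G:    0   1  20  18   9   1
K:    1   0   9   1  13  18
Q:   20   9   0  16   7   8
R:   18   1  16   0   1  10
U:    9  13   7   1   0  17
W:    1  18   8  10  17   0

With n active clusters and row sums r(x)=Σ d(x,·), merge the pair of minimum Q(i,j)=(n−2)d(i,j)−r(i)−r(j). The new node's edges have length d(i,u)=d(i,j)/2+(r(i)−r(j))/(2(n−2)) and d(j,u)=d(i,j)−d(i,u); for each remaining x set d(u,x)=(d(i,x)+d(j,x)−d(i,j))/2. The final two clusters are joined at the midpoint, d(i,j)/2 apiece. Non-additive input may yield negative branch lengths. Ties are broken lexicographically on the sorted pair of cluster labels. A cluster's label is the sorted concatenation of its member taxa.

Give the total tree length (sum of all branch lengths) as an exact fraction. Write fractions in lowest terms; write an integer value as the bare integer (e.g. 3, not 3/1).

1. join G+W (d=1, Q=-99) ⇒ GW; edges |G|=-1/8, |W|=9/8
  updated: d(GW,K)=9, d(GW,Q)=27/2, d(GW,R)=27/2, d(GW,U)=25/2
2. join R+U (d=1, Q=-62) ⇒ RU; edges |R|=1/6, |U|=5/6
  updated: d(GW,RU)=25/2, d(K,RU)=13/2, d(Q,RU)=11
3. join GW+K (d=9, Q=-83/2) ⇒ GKW; edges |GW|=57/8, |K|=15/8
  updated: d(GKW,Q)=27/4, d(GKW,RU)=5
4. join GKW+Q (d=27/4, Q=-91/4) ⇒ GKQW; edges |GKW|=3/8, |Q|=51/8
  updated: d(GKQW,RU)=37/8
5. join GKQW+RU (d=37/8) ⇒ GKQRUW; edges |GKQW|=37/16, |RU|=37/16
final tree: ((((G:-1/8,W:9/8):57/8,K:15/8):3/8,Q:51/8):37/16,(R:1/6,U:5/6):37/16)
total length: 179/8

179/8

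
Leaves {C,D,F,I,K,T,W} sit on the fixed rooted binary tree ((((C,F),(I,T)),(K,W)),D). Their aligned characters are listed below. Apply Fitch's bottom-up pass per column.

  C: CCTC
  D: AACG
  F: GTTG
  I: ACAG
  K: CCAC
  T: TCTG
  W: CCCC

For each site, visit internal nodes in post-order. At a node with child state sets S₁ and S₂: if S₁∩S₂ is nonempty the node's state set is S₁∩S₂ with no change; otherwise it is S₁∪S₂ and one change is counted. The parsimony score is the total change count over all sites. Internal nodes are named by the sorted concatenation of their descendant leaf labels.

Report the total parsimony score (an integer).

11

[col 0] CF: children C:{C}, F:{G} ∪→ {C,G}; cost 1
[col 0] IT: children I:{A}, T:{T} ∪→ {A,T}; cost 1
[col 0] CFIT: children CF:{C,G}, IT:{A,T} ∪→ {A,C,G,T}; cost 1
[col 0] KW: children K:{C}, W:{C} ∩→ {C}; cost 0
[col 0] CFIKTW: children CFIT:{A,C,G,T}, KW:{C} ∩→ {C}; cost 0
[col 0] CDFIKTW: children CFIKTW:{C}, D:{A} ∪→ {A,C}; cost 1
[col 1] CF: children C:{C}, F:{T} ∪→ {C,T}; cost 1
[col 1] IT: children I:{C}, T:{C} ∩→ {C}; cost 0
[col 1] CFIT: children CF:{C,T}, IT:{C} ∩→ {C}; cost 0
[col 1] KW: children K:{C}, W:{C} ∩→ {C}; cost 0
[col 1] CFIKTW: children CFIT:{C}, KW:{C} ∩→ {C}; cost 0
[col 1] CDFIKTW: children CFIKTW:{C}, D:{A} ∪→ {A,C}; cost 1
[col 2] CF: children C:{T}, F:{T} ∩→ {T}; cost 0
[col 2] IT: children I:{A}, T:{T} ∪→ {A,T}; cost 1
[col 2] CFIT: children CF:{T}, IT:{A,T} ∩→ {T}; cost 0
[col 2] KW: children K:{A}, W:{C} ∪→ {A,C}; cost 1
[col 2] CFIKTW: children CFIT:{T}, KW:{A,C} ∪→ {A,C,T}; cost 1
[col 2] CDFIKTW: children CFIKTW:{A,C,T}, D:{C} ∩→ {C}; cost 0
[col 3] CF: children C:{C}, F:{G} ∪→ {C,G}; cost 1
[col 3] IT: children I:{G}, T:{G} ∩→ {G}; cost 0
[col 3] CFIT: children CF:{C,G}, IT:{G} ∩→ {G}; cost 0
[col 3] KW: children K:{C}, W:{C} ∩→ {C}; cost 0
[col 3] CFIKTW: children CFIT:{G}, KW:{C} ∪→ {C,G}; cost 1
[col 3] CDFIKTW: children CFIKTW:{C,G}, D:{G} ∩→ {G}; cost 0
per-site changes: [4, 2, 3, 2]; total = 11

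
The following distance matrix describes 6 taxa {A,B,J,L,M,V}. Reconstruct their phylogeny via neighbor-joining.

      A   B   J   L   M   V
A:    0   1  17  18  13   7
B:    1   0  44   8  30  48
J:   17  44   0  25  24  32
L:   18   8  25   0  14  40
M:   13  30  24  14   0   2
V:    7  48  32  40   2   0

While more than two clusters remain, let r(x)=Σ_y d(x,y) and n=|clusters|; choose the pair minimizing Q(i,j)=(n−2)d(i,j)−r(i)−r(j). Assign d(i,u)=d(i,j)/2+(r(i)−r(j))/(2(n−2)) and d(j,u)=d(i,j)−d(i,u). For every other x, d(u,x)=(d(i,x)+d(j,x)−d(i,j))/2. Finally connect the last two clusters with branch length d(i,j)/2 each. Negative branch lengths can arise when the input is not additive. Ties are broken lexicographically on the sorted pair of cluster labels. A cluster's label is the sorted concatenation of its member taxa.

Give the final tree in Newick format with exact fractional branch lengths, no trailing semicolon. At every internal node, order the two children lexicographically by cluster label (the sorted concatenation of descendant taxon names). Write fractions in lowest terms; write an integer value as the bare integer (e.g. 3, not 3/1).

step 1: merge (B,L) at d=8, Q=-204; branch lengths B→29/4, L→3/4; new cluster BL
  updated: d(A,BL)=11/2, d(BL,J)=61/2, d(BL,M)=18, d(BL,V)=40
step 2: merge (M,V) at d=2, Q=-132; branch lengths M→-3, V→5; new cluster MV
  updated: d(A,MV)=9, d(BL,MV)=28, d(J,MV)=27
step 3: merge (A,BL) at d=11/2, Q=-169/2; branch lengths A→-43/8, BL→87/8; new cluster ABL
  updated: d(ABL,J)=21, d(ABL,MV)=63/4
step 4: merge (ABL,J) at d=21, Q=-255/4; branch lengths ABL→39/8, J→129/8; new cluster ABJL
  updated: d(ABJL,MV)=87/8
step 5: merge (ABJL,MV) at d=87/8; branch lengths ABJL→87/16, MV→87/16; new cluster ABJLMV
final tree: (((A:-43/8,(B:29/4,L:3/4):87/8):39/8,J:129/8):87/16,(M:-3,V:5):87/16)
total length: 379/8

(((A:-43/8,(B:29/4,L:3/4):87/8):39/8,J:129/8):87/16,(M:-3,V:5):87/16)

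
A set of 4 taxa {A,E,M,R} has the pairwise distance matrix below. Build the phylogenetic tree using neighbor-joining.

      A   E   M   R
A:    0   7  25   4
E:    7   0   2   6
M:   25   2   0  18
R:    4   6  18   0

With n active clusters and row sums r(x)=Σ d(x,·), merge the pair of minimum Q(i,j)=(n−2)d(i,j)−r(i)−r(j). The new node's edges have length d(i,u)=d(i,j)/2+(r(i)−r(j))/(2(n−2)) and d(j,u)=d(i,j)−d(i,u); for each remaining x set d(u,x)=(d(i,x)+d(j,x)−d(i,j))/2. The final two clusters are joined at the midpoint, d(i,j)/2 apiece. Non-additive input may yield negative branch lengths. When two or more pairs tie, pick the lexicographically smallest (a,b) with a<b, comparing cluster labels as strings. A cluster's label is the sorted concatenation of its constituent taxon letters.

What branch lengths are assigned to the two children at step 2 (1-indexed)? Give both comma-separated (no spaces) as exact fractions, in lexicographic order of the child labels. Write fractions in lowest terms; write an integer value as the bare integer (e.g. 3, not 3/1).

11,-13/2

iteration 1: select A,R (d=4, Q=-56); attach at lengths (4, 0); label the merged cluster AR
  updated: d(AR,E)=9/2, d(AR,M)=39/2
iteration 2: select AR,E (d=9/2, Q=-26); attach at lengths (11, -13/2); label the merged cluster AER
  updated: d(AER,M)=17/2
iteration 3: select AER,M (d=17/2); attach at lengths (17/4, 17/4); label the merged cluster AEMR
final tree: (((A:4,R:0):11,E:-13/2):17/4,M:17/4)
total length: 17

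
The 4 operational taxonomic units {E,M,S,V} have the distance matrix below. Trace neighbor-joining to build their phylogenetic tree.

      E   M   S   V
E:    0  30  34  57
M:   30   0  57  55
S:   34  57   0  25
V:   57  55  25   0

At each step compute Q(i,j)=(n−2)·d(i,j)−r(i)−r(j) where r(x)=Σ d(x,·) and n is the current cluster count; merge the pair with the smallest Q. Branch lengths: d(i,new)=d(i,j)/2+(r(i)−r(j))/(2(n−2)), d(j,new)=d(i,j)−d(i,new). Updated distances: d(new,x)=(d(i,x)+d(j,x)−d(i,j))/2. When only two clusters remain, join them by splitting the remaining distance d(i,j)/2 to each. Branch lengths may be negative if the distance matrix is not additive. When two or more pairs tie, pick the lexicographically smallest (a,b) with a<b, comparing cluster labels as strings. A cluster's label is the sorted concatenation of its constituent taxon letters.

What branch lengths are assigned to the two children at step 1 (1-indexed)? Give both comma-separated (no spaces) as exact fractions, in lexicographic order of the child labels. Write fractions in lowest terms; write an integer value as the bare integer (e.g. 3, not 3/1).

39/4,81/4

iteration 1: select E,M (d=30, Q=-203); attach at lengths (39/4, 81/4); label the merged cluster EM
  updated: d(EM,S)=61/2, d(EM,V)=41
iteration 2: select EM,S (d=61/2, Q=-193/2); attach at lengths (93/4, 29/4); label the merged cluster EMS
  updated: d(EMS,V)=71/4
iteration 3: select EMS,V (d=71/4); attach at lengths (71/8, 71/8); label the merged cluster EMSV
final tree: (((E:39/4,M:81/4):93/4,S:29/4):71/8,V:71/8)
total length: 313/4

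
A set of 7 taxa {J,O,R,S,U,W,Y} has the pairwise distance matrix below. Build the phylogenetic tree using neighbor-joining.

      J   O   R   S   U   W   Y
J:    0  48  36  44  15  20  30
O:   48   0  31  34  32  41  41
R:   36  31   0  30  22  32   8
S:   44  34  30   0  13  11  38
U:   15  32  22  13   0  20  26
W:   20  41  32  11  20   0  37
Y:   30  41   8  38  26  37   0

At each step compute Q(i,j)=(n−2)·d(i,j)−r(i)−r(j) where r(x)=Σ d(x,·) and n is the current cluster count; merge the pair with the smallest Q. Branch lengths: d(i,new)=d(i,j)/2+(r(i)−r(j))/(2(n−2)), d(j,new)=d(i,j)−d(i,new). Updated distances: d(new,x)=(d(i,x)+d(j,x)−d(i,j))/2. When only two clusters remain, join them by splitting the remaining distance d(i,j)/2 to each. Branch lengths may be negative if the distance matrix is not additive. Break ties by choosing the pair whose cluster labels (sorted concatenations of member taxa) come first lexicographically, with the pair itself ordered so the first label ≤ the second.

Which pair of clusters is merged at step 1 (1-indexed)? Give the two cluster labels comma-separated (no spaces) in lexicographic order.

R,Y

iteration 1: select R,Y (d=8, Q=-299); attach at lengths (19/10, 61/10); label the merged cluster RY
  updated: d(J,RY)=29, d(O,RY)=32, d(RY,S)=30, d(RY,U)=20, d(RY,W)=61/2
iteration 2: select S,W (d=11, Q=-421/2); attach at lengths (107/16, 69/16); label the merged cluster SW
  updated: d(J,SW)=53/2, d(O,SW)=32, d(RY,SW)=99/4, d(SW,U)=11
iteration 3: select O,RY (d=32, Q=-615/4); attach at lengths (179/8, 77/8); label the merged cluster ORY
  updated: d(J,ORY)=45/2, d(ORY,SW)=99/8, d(ORY,U)=10
iteration 4: select J,U (d=15, Q=-70); attach at lengths (29/2, 1/2); label the merged cluster JU
  updated: d(JU,ORY)=35/4, d(JU,SW)=45/4
iteration 5: select JU,ORY (d=35/4, Q=-259/8); attach at lengths (61/16, 79/16); label the merged cluster JORUY
  updated: d(JORUY,SW)=119/16
iteration 6: select JORUY,SW (d=119/16); attach at lengths (119/32, 119/32); label the merged cluster JORSUWY
final tree: (((J:29/2,U:1/2):61/16,(O:179/8,(R:19/10,Y:61/10):77/8):79/16):119/32,(S:107/16,W:69/16):119/32)
total length: 1315/16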